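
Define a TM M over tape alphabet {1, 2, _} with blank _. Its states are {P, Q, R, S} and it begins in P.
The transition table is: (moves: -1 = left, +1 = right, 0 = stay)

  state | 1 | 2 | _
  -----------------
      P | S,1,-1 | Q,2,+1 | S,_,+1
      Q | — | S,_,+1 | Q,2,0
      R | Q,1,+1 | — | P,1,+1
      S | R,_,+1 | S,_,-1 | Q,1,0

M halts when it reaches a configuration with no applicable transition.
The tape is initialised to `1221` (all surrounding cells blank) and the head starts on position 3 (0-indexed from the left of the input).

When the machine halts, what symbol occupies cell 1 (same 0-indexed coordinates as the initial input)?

1

P | 122[1]___   read 1 → write 1, move -1, go to S
S | 12[2]1___   read 2 → write _, move -1, go to S
S | 1[2]_1___   read 2 → write _, move -1, go to S
S | [1]__1___   read 1 → write _, move +1, go to R
R | _[_]_1___   read _ → write 1, move +1, go to P
P | _1[_]1___   read _ → write _, move +1, go to S
S | _1_[1]___   read 1 → write _, move +1, go to R
R | _1__[_]__   read _ → write 1, move +1, go to P
P | _1__1[_]_   read _ → write _, move +1, go to S
S | _1__1_[_]   read _ → write 1, move 0, go to Q
Q | _1__1_[1]
Cell 1 holds 1 when M halts.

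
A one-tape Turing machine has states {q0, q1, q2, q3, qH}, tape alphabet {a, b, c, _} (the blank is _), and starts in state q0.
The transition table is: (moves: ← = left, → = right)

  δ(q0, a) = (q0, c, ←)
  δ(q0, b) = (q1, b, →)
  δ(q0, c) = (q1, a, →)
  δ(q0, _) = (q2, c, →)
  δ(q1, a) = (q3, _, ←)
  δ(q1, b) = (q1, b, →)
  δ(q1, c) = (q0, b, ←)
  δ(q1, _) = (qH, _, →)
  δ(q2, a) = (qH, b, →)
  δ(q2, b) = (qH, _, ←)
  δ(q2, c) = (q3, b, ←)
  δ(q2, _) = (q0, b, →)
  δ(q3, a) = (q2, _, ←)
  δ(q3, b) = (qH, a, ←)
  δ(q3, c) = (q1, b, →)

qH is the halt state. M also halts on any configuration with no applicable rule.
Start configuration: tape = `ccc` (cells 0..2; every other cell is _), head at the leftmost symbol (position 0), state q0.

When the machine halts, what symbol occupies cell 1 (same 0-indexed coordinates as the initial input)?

q0 | _[c]cc__   read c → write a, move →, go to q1
q1 | _a[c]c__   read c → write b, move ←, go to q0
q0 | _[a]bc__   read a → write c, move ←, go to q0
q0 | [_]cbc__   read _ → write c, move →, go to q2
q2 | c[c]bc__   read c → write b, move ←, go to q3
q3 | [c]bbc__   read c → write b, move →, go to q1
q1 | b[b]bc__   read b → write b, move →, go to q1
q1 | bb[b]c__   read b → write b, move →, go to q1
q1 | bbb[c]__   read c → write b, move ←, go to q0
q0 | bb[b]b__   read b → write b, move →, go to q1
q1 | bbb[b]__   read b → write b, move →, go to q1
q1 | bbbb[_]_   read _ → write _, move →, go to qH
qH | bbbb_[_]
Cell 1 holds b when M halts.

b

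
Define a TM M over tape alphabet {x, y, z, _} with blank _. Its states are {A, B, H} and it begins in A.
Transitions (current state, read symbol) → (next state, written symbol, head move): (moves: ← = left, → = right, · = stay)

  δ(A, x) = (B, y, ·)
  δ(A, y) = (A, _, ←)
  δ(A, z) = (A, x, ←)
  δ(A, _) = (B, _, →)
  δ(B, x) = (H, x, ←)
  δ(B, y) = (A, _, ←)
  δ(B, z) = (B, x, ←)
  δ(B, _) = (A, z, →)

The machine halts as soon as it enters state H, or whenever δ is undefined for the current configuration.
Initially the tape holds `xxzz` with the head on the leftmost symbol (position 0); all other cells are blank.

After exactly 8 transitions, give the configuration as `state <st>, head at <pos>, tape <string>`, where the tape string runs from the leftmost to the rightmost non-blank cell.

state B, head at 0, tape x_zz

state=A head=0 tape=_[x]xzz   (A,x)→(B,y,·)
state=B head=0 tape=_[y]xzz   (B,y)→(A,_,←)
state=A head=-1 tape=[_]_xzz   (A,_)→(B,_,→)
state=B head=0 tape=_[_]xzz   (B,_)→(A,z,→)
state=A head=1 tape=_z[x]zz   (A,x)→(B,y,·)
state=B head=1 tape=_z[y]zz   (B,y)→(A,_,←)
state=A head=0 tape=_[z]_zz   (A,z)→(A,x,←)
state=A head=-1 tape=[_]x_zz   (A,_)→(B,_,→)
state=B head=0 tape=_[x]_zz
After 8 steps: state B, head at 0, tape x_zz.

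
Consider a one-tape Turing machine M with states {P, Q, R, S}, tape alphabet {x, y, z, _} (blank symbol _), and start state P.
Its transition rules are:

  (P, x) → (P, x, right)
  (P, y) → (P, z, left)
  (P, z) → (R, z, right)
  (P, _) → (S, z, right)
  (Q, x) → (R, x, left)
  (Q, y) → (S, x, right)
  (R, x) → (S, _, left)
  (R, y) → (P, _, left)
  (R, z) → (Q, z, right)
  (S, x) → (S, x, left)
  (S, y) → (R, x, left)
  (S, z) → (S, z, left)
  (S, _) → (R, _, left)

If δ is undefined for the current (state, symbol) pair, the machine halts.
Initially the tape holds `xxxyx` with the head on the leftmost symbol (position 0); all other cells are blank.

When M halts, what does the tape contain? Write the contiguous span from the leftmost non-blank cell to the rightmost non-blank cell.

xxxz

P | __[x]xxyx   read x → write x, move right, go to P
P | __x[x]xyx   read x → write x, move right, go to P
P | __xx[x]yx   read x → write x, move right, go to P
P | __xxx[y]x   read y → write z, move left, go to P
P | __xx[x]zx   read x → write x, move right, go to P
P | __xxx[z]x   read z → write z, move right, go to R
R | __xxxz[x]   read x → write _, move left, go to S
S | __xxx[z]_   read z → write z, move left, go to S
S | __xx[x]z_   read x → write x, move left, go to S
S | __x[x]xz_   read x → write x, move left, go to S
S | __[x]xxz_   read x → write x, move left, go to S
S | _[_]xxxz_   read _ → write _, move left, go to R
R | [_]_xxxz_
The non-blank tape span at halt is xxxz.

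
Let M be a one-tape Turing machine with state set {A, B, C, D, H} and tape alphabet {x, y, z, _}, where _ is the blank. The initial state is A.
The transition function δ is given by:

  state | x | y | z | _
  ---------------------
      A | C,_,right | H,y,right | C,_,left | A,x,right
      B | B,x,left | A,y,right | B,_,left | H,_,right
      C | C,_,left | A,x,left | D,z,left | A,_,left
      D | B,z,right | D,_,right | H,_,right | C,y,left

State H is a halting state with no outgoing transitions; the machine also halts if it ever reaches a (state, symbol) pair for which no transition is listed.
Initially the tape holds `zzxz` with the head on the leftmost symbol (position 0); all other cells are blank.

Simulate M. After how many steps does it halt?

35

A | ______[z]zxz   read z → write _, move left, go to C
C | _____[_]_zxz   read _ → write _, move left, go to A
A | ____[_]__zxz   read _ → write x, move right, go to A
A | ____x[_]_zxz   read _ → write x, move right, go to A
A | ____xx[_]zxz   read _ → write x, move right, go to A
A | ____xxx[z]xz   read z → write _, move left, go to C
C | ____xx[x]_xz   read x → write _, move left, go to C
C | ____x[x]__xz   read x → write _, move left, go to C
C | ____[x]___xz   read x → write _, move left, go to C
C | ___[_]____xz   read _ → write _, move left, go to A
A | __[_]_____xz   read _ → write x, move right, go to A
A | __x[_]____xz   read _ → write x, move right, go to A
A | __xx[_]___xz   read _ → write x, move right, go to A
A | __xxx[_]__xz   read _ → write x, move right, go to A
A | __xxxx[_]_xz   read _ → write x, move right, go to A
A | __xxxxx[_]xz   read _ → write x, move right, go to A
A | __xxxxxx[x]z   read x → write _, move right, go to C
C | __xxxxxx_[z]   read z → write z, move left, go to D
D | __xxxxxx[_]z   read _ → write y, move left, go to C
C | __xxxxx[x]yz   read x → write _, move left, go to C
C | __xxxx[x]_yz   read x → write _, move left, go to C
C | __xxx[x]__yz   read x → write _, move left, go to C
C | __xx[x]___yz   read x → write _, move left, go to C
C | __x[x]____yz   read x → write _, move left, go to C
C | __[x]_____yz   read x → write _, move left, go to C
C | _[_]______yz   read _ → write _, move left, go to A
A | [_]_______yz   read _ → write x, move right, go to A
A | x[_]______yz   read _ → write x, move right, go to A
A | xx[_]_____yz   read _ → write x, move right, go to A
A | xxx[_]____yz   read _ → write x, move right, go to A
A | xxxx[_]___yz   read _ → write x, move right, go to A
A | xxxxx[_]__yz   read _ → write x, move right, go to A
A | xxxxxx[_]_yz   read _ → write x, move right, go to A
A | xxxxxxx[_]yz   read _ → write x, move right, go to A
A | xxxxxxxx[y]z   read y → write y, move right, go to H
H | xxxxxxxxy[z]
M halts after 35 transitions.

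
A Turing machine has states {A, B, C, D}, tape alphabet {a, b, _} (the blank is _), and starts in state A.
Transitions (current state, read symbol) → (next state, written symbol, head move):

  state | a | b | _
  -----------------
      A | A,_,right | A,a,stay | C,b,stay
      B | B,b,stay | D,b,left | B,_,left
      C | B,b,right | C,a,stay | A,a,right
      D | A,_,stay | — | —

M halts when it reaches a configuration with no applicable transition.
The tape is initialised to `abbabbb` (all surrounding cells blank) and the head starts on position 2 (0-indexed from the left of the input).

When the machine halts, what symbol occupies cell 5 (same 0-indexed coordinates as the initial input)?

state=A head=2 tape=ab[b]abbb__   (A,b)→(A,a,stay)
state=A head=2 tape=ab[a]abbb__   (A,a)→(A,_,right)
state=A head=3 tape=ab_[a]bbb__   (A,a)→(A,_,right)
state=A head=4 tape=ab__[b]bb__   (A,b)→(A,a,stay)
state=A head=4 tape=ab__[a]bb__   (A,a)→(A,_,right)
state=A head=5 tape=ab___[b]b__   (A,b)→(A,a,stay)
state=A head=5 tape=ab___[a]b__   (A,a)→(A,_,right)
state=A head=6 tape=ab____[b]__   (A,b)→(A,a,stay)
state=A head=6 tape=ab____[a]__   (A,a)→(A,_,right)
state=A head=7 tape=ab_____[_]_   (A,_)→(C,b,stay)
state=C head=7 tape=ab_____[b]_   (C,b)→(C,a,stay)
state=C head=7 tape=ab_____[a]_   (C,a)→(B,b,right)
state=B head=8 tape=ab_____b[_]   (B,_)→(B,_,left)
state=B head=7 tape=ab_____[b]_   (B,b)→(D,b,left)
state=D head=6 tape=ab____[_]b_
Cell 5 holds _ when M halts.

_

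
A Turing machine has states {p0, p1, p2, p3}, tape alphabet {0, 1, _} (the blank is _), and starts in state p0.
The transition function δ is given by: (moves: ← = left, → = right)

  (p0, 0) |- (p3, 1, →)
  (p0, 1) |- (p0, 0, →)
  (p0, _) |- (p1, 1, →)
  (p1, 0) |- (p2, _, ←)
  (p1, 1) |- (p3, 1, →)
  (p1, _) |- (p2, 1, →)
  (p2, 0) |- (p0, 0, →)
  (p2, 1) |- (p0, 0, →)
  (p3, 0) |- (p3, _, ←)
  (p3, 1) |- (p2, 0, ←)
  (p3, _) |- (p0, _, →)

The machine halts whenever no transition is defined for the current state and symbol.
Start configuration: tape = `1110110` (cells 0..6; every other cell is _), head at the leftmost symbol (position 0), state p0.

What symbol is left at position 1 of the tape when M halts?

state=p0 head=0 tape=[1]110110___   (p0,1)→(p0,0,→)
state=p0 head=1 tape=0[1]10110___   (p0,1)→(p0,0,→)
state=p0 head=2 tape=00[1]0110___   (p0,1)→(p0,0,→)
state=p0 head=3 tape=000[0]110___   (p0,0)→(p3,1,→)
state=p3 head=4 tape=0001[1]10___   (p3,1)→(p2,0,←)
state=p2 head=3 tape=000[1]010___   (p2,1)→(p0,0,→)
state=p0 head=4 tape=0000[0]10___   (p0,0)→(p3,1,→)
state=p3 head=5 tape=00001[1]0___   (p3,1)→(p2,0,←)
state=p2 head=4 tape=0000[1]00___   (p2,1)→(p0,0,→)
state=p0 head=5 tape=00000[0]0___   (p0,0)→(p3,1,→)
state=p3 head=6 tape=000001[0]___   (p3,0)→(p3,_,←)
state=p3 head=5 tape=00000[1]____   (p3,1)→(p2,0,←)
state=p2 head=4 tape=0000[0]0____   (p2,0)→(p0,0,→)
state=p0 head=5 tape=00000[0]____   (p0,0)→(p3,1,→)
state=p3 head=6 tape=000001[_]___   (p3,_)→(p0,_,→)
state=p0 head=7 tape=000001_[_]__   (p0,_)→(p1,1,→)
state=p1 head=8 tape=000001_1[_]_   (p1,_)→(p2,1,→)
state=p2 head=9 tape=000001_11[_]
Cell 1 holds 0 when M halts.

0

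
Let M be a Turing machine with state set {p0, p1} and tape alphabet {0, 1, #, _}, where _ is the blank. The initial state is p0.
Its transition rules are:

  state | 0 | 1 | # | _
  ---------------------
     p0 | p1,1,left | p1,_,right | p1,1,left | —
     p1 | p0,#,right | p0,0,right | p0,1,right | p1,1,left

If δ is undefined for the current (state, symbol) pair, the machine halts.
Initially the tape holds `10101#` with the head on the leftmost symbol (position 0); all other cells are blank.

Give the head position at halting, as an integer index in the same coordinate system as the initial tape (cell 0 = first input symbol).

p0 | [1]0101#_   read 1 → write _, move right, go to p1
p1 | _[0]101#_   read 0 → write #, move right, go to p0
p0 | _#[1]01#_   read 1 → write _, move right, go to p1
p1 | _#_[0]1#_   read 0 → write #, move right, go to p0
p0 | _#_#[1]#_   read 1 → write _, move right, go to p1
p1 | _#_#_[#]_   read # → write 1, move right, go to p0
p0 | _#_#_1[_]
At halt the head is at cell 6.

6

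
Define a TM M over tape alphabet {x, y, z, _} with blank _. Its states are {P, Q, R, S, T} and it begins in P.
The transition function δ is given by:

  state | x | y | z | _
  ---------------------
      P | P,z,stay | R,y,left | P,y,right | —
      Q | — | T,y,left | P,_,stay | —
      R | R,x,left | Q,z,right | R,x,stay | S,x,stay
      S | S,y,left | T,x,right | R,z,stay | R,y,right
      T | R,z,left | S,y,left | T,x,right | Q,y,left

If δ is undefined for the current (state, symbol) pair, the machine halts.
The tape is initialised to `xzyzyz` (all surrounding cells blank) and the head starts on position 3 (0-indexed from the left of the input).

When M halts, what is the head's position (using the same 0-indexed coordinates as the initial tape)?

0

state=P head=3 tape=__xzy[z]yz   (P,z)→(P,y,right)
state=P head=4 tape=__xzyy[y]z   (P,y)→(R,y,left)
state=R head=3 tape=__xzy[y]yz   (R,y)→(Q,z,right)
state=Q head=4 tape=__xzyz[y]z   (Q,y)→(T,y,left)
state=T head=3 tape=__xzy[z]yz   (T,z)→(T,x,right)
state=T head=4 tape=__xzyx[y]z   (T,y)→(S,y,left)
state=S head=3 tape=__xzy[x]yz   (S,x)→(S,y,left)
state=S head=2 tape=__xz[y]yyz   (S,y)→(T,x,right)
state=T head=3 tape=__xzx[y]yz   (T,y)→(S,y,left)
state=S head=2 tape=__xz[x]yyz   (S,x)→(S,y,left)
state=S head=1 tape=__x[z]yyyz   (S,z)→(R,z,stay)
state=R head=1 tape=__x[z]yyyz   (R,z)→(R,x,stay)
state=R head=1 tape=__x[x]yyyz   (R,x)→(R,x,left)
state=R head=0 tape=__[x]xyyyz   (R,x)→(R,x,left)
state=R head=-1 tape=_[_]xxyyyz   (R,_)→(S,x,stay)
state=S head=-1 tape=_[x]xxyyyz   (S,x)→(S,y,left)
state=S head=-2 tape=[_]yxxyyyz   (S,_)→(R,y,right)
state=R head=-1 tape=y[y]xxyyyz   (R,y)→(Q,z,right)
state=Q head=0 tape=yz[x]xyyyz
At halt the head is at cell 0.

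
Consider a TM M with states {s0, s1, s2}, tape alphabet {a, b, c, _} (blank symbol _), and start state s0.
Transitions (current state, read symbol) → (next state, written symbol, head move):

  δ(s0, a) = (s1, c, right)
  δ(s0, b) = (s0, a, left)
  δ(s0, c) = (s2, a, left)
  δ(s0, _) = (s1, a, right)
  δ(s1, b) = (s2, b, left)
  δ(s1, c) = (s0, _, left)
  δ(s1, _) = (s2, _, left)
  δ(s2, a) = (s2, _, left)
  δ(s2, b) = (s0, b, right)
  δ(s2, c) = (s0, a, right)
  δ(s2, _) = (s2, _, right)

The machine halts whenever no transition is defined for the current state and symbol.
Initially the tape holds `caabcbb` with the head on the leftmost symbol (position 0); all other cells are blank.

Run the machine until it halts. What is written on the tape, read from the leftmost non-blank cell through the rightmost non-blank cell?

s0 | _[c]aabcbb   read c → write a, move left, go to s2
s2 | [_]aaabcbb   read _ → write _, move right, go to s2
s2 | _[a]aabcbb   read a → write _, move left, go to s2
s2 | [_]_aabcbb   read _ → write _, move right, go to s2
s2 | _[_]aabcbb   read _ → write _, move right, go to s2
s2 | __[a]abcbb   read a → write _, move left, go to s2
s2 | _[_]_abcbb   read _ → write _, move right, go to s2
s2 | __[_]abcbb   read _ → write _, move right, go to s2
s2 | ___[a]bcbb   read a → write _, move left, go to s2
s2 | __[_]_bcbb   read _ → write _, move right, go to s2
s2 | ___[_]bcbb   read _ → write _, move right, go to s2
s2 | ____[b]cbb   read b → write b, move right, go to s0
s0 | ____b[c]bb   read c → write a, move left, go to s2
s2 | ____[b]abb   read b → write b, move right, go to s0
s0 | ____b[a]bb   read a → write c, move right, go to s1
s1 | ____bc[b]b   read b → write b, move left, go to s2
s2 | ____b[c]bb   read c → write a, move right, go to s0
s0 | ____ba[b]b   read b → write a, move left, go to s0
s0 | ____b[a]ab   read a → write c, move right, go to s1
s1 | ____bc[a]b
The non-blank tape span at halt is bcab.

bcab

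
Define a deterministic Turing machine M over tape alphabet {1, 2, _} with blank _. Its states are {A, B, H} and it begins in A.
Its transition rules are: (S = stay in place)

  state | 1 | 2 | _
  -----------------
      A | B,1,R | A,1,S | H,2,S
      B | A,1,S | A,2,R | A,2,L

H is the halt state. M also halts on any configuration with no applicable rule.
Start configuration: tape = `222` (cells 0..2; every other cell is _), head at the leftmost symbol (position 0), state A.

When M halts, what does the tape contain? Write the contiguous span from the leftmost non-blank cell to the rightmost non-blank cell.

state=A head=0 tape=[2]22__   (A,2)→(A,1,S)
state=A head=0 tape=[1]22__   (A,1)→(B,1,R)
state=B head=1 tape=1[2]2__   (B,2)→(A,2,R)
state=A head=2 tape=12[2]__   (A,2)→(A,1,S)
state=A head=2 tape=12[1]__   (A,1)→(B,1,R)
state=B head=3 tape=121[_]_   (B,_)→(A,2,L)
state=A head=2 tape=12[1]2_   (A,1)→(B,1,R)
state=B head=3 tape=121[2]_   (B,2)→(A,2,R)
state=A head=4 tape=1212[_]   (A,_)→(H,2,S)
state=H head=4 tape=1212[2]
The non-blank tape span at halt is 12122.

12122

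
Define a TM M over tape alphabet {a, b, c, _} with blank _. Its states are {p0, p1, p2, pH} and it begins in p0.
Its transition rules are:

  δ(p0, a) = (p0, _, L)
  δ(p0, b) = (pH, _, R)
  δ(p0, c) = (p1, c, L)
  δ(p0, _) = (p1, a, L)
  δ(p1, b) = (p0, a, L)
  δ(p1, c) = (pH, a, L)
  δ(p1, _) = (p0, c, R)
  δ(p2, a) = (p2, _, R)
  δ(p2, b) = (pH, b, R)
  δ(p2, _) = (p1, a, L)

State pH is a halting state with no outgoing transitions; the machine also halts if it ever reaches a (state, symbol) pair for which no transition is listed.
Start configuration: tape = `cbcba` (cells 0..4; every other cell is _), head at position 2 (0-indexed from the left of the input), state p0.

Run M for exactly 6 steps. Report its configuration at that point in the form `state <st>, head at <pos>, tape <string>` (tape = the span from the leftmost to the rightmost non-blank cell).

state pH, head at -2, tape acacba

p0 | __cb[c]ba   read c → write c, move L, go to p1
p1 | __c[b]cba   read b → write a, move L, go to p0
p0 | __[c]acba   read c → write c, move L, go to p1
p1 | _[_]cacba   read _ → write c, move R, go to p0
p0 | _c[c]acba   read c → write c, move L, go to p1
p1 | _[c]cacba   read c → write a, move L, go to pH
pH | [_]acacba
After 6 steps: state pH, head at -2, tape acacba.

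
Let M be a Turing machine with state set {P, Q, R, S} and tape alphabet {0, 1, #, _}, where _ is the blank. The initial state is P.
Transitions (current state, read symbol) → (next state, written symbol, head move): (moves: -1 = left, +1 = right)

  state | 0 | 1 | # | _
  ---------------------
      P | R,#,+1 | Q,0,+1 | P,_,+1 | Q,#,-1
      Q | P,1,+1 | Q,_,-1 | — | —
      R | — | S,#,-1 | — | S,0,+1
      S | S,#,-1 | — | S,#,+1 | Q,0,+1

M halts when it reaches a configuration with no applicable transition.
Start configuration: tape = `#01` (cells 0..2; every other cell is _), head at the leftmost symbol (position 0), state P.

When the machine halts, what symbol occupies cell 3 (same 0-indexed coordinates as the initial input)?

0

state=P head=0 tape=[#]01__   (P,#)→(P,_,+1)
state=P head=1 tape=_[0]1__   (P,0)→(R,#,+1)
state=R head=2 tape=_#[1]__   (R,1)→(S,#,-1)
state=S head=1 tape=_[#]#__   (S,#)→(S,#,+1)
state=S head=2 tape=_#[#]__   (S,#)→(S,#,+1)
state=S head=3 tape=_##[_]_   (S,_)→(Q,0,+1)
state=Q head=4 tape=_##0[_]
Cell 3 holds 0 when M halts.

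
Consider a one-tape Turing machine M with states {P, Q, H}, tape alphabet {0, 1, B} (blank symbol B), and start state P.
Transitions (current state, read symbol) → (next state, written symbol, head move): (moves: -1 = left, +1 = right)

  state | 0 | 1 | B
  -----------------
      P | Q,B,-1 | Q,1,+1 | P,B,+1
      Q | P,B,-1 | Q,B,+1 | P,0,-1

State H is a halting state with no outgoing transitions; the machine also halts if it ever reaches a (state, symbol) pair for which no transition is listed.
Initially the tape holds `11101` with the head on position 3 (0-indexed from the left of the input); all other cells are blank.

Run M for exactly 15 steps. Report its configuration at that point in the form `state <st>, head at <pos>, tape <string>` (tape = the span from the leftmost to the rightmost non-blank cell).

state Q, head at 2, tape 110B1

P | 111[0]1   read 0 → write B, move -1, go to Q
Q | 11[1]B1   read 1 → write B, move +1, go to Q
Q | 11B[B]1   read B → write 0, move -1, go to P
P | 11[B]01   read B → write B, move +1, go to P
P | 11B[0]1   read 0 → write B, move -1, go to Q
Q | 11[B]B1   read B → write 0, move -1, go to P
P | 1[1]0B1   read 1 → write 1, move +1, go to Q
Q | 11[0]B1   read 0 → write B, move -1, go to P
P | 1[1]BB1   read 1 → write 1, move +1, go to Q
Q | 11[B]B1   read B → write 0, move -1, go to P
P | 1[1]0B1   read 1 → write 1, move +1, go to Q
Q | 11[0]B1   read 0 → write B, move -1, go to P
P | 1[1]BB1   read 1 → write 1, move +1, go to Q
Q | 11[B]B1   read B → write 0, move -1, go to P
P | 1[1]0B1   read 1 → write 1, move +1, go to Q
Q | 11[0]B1
After 15 steps: state Q, head at 2, tape 110B1.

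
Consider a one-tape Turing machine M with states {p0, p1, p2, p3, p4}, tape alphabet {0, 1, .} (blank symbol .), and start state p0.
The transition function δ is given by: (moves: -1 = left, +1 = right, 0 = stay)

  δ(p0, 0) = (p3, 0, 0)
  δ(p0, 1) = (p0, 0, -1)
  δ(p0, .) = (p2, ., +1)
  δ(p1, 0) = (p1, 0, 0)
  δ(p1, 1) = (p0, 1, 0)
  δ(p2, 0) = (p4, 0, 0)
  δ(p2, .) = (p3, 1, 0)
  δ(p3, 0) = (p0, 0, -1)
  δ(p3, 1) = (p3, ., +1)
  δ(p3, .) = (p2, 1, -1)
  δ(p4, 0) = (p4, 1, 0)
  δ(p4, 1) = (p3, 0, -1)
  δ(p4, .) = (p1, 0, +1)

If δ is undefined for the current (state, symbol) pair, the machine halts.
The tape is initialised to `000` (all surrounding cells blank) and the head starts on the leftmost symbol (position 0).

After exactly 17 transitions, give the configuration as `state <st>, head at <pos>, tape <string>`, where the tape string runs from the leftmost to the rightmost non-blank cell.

p0 | ..[0]00   read 0 → write 0, move 0, go to p3
p3 | ..[0]00   read 0 → write 0, move -1, go to p0
p0 | .[.]000   read . → write ., move +1, go to p2
p2 | ..[0]00   read 0 → write 0, move 0, go to p4
p4 | ..[0]00   read 0 → write 1, move 0, go to p4
p4 | ..[1]00   read 1 → write 0, move -1, go to p3
p3 | .[.]000   read . → write 1, move -1, go to p2
p2 | [.]1000   read . → write 1, move 0, go to p3
p3 | [1]1000   read 1 → write ., move +1, go to p3
p3 | .[1]000   read 1 → write ., move +1, go to p3
p3 | ..[0]00   read 0 → write 0, move -1, go to p0
p0 | .[.]000   read . → write ., move +1, go to p2
p2 | ..[0]00   read 0 → write 0, move 0, go to p4
p4 | ..[0]00   read 0 → write 1, move 0, go to p4
p4 | ..[1]00   read 1 → write 0, move -1, go to p3
p3 | .[.]000   read . → write 1, move -1, go to p2
p2 | [.]1000   read . → write 1, move 0, go to p3
p3 | [1]1000
After 17 steps: state p3, head at -2, tape 11000.

state p3, head at -2, tape 11000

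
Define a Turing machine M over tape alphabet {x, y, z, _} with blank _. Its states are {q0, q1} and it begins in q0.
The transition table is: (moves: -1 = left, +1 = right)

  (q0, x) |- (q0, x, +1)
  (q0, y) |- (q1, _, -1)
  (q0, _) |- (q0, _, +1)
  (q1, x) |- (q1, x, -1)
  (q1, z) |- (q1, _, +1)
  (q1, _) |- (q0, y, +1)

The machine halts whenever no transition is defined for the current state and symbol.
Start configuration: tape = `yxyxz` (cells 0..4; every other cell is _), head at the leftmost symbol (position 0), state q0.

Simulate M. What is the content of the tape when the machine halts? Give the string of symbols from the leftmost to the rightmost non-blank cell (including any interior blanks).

yyx_xz

q0 | _[y]xyxz   read y → write _, move -1, go to q1
q1 | [_]_xyxz   read _ → write y, move +1, go to q0
q0 | y[_]xyxz   read _ → write _, move +1, go to q0
q0 | y_[x]yxz   read x → write x, move +1, go to q0
q0 | y_x[y]xz   read y → write _, move -1, go to q1
q1 | y_[x]_xz   read x → write x, move -1, go to q1
q1 | y[_]x_xz   read _ → write y, move +1, go to q0
q0 | yy[x]_xz   read x → write x, move +1, go to q0
q0 | yyx[_]xz   read _ → write _, move +1, go to q0
q0 | yyx_[x]z   read x → write x, move +1, go to q0
q0 | yyx_x[z]
The non-blank tape span at halt is yyx_xz.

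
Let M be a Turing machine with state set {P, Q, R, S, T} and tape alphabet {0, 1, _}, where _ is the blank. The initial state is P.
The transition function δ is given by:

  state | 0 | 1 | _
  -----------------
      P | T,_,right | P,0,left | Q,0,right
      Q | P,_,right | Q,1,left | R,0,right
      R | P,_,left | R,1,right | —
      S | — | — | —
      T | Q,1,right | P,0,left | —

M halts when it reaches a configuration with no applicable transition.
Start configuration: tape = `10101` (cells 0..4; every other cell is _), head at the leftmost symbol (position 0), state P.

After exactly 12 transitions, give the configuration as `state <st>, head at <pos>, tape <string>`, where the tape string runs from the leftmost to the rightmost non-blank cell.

P | _[1]0101__   read 1 → write 0, move left, go to P
P | [_]00101__   read _ → write 0, move right, go to Q
Q | 0[0]0101__   read 0 → write _, move right, go to P
P | 0_[0]101__   read 0 → write _, move right, go to T
T | 0__[1]01__   read 1 → write 0, move left, go to P
P | 0_[_]001__   read _ → write 0, move right, go to Q
Q | 0_0[0]01__   read 0 → write _, move right, go to P
P | 0_0_[0]1__   read 0 → write _, move right, go to T
T | 0_0__[1]__   read 1 → write 0, move left, go to P
P | 0_0_[_]0__   read _ → write 0, move right, go to Q
Q | 0_0_0[0]__   read 0 → write _, move right, go to P
P | 0_0_0_[_]_   read _ → write 0, move right, go to Q
Q | 0_0_0_0[_]
After 12 steps: state Q, head at 6, tape 0_0_0_0.

state Q, head at 6, tape 0_0_0_0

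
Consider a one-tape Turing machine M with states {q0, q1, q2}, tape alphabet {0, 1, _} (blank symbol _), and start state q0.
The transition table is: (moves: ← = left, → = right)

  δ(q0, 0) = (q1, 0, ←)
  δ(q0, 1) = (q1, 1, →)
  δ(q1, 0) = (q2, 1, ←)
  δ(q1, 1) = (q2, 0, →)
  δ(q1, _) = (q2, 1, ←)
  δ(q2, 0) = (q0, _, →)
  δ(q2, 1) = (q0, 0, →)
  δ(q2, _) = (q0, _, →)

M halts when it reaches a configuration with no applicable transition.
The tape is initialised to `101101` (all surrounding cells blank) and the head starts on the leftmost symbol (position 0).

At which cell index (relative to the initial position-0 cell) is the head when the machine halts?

q0 | [1]01101__   read 1 → write 1, move →, go to q1
q1 | 1[0]1101__   read 0 → write 1, move ←, go to q2
q2 | [1]11101__   read 1 → write 0, move →, go to q0
q0 | 0[1]1101__   read 1 → write 1, move →, go to q1
q1 | 01[1]101__   read 1 → write 0, move →, go to q2
q2 | 010[1]01__   read 1 → write 0, move →, go to q0
q0 | 0100[0]1__   read 0 → write 0, move ←, go to q1
q1 | 010[0]01__   read 0 → write 1, move ←, go to q2
q2 | 01[0]101__   read 0 → write _, move →, go to q0
q0 | 01_[1]01__   read 1 → write 1, move →, go to q1
q1 | 01_1[0]1__   read 0 → write 1, move ←, go to q2
q2 | 01_[1]11__   read 1 → write 0, move →, go to q0
q0 | 01_0[1]1__   read 1 → write 1, move →, go to q1
q1 | 01_01[1]__   read 1 → write 0, move →, go to q2
q2 | 01_010[_]_   read _ → write _, move →, go to q0
q0 | 01_010_[_]
At halt the head is at cell 7.

7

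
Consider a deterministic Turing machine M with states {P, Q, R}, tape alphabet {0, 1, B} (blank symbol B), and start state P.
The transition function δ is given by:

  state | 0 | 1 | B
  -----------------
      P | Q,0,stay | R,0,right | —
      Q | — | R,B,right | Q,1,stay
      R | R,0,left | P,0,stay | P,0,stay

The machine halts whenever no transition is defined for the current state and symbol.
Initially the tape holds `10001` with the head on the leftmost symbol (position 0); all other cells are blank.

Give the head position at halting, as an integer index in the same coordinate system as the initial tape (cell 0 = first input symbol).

-1

state=P head=0 tape=B[1]0001   (P,1)→(R,0,right)
state=R head=1 tape=B0[0]001   (R,0)→(R,0,left)
state=R head=0 tape=B[0]0001   (R,0)→(R,0,left)
state=R head=-1 tape=[B]00001   (R,B)→(P,0,stay)
state=P head=-1 tape=[0]00001   (P,0)→(Q,0,stay)
state=Q head=-1 tape=[0]00001
At halt the head is at cell -1.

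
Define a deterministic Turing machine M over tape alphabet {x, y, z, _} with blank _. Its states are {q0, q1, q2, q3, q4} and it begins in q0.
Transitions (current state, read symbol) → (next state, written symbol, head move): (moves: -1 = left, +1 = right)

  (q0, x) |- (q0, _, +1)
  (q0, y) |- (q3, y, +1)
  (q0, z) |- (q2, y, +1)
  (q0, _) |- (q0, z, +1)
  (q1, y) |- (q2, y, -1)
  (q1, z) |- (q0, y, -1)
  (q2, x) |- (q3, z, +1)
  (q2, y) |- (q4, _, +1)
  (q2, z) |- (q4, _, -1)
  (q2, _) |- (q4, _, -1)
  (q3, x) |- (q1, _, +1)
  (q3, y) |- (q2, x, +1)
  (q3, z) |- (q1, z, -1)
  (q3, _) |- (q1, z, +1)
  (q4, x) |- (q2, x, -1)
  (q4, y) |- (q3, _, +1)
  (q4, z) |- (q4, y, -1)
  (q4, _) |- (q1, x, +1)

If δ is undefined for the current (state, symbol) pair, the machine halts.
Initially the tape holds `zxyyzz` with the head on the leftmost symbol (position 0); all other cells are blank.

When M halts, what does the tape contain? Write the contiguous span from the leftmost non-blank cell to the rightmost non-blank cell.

q0 | [z]xyyzz   read z → write y, move +1, go to q2
q2 | y[x]yyzz   read x → write z, move +1, go to q3
q3 | yz[y]yzz   read y → write x, move +1, go to q2
q2 | yzx[y]zz   read y → write _, move +1, go to q4
q4 | yzx_[z]z   read z → write y, move -1, go to q4
q4 | yzx[_]yz   read _ → write x, move +1, go to q1
q1 | yzxx[y]z   read y → write y, move -1, go to q2
q2 | yzx[x]yz   read x → write z, move +1, go to q3
q3 | yzxz[y]z   read y → write x, move +1, go to q2
q2 | yzxzx[z]   read z → write _, move -1, go to q4
q4 | yzxz[x]_   read x → write x, move -1, go to q2
q2 | yzx[z]x_   read z → write _, move -1, go to q4
q4 | yz[x]_x_   read x → write x, move -1, go to q2
q2 | y[z]x_x_   read z → write _, move -1, go to q4
q4 | [y]_x_x_   read y → write _, move +1, go to q3
q3 | _[_]x_x_   read _ → write z, move +1, go to q1
q1 | _z[x]_x_
The non-blank tape span at halt is zx_x.

zx_x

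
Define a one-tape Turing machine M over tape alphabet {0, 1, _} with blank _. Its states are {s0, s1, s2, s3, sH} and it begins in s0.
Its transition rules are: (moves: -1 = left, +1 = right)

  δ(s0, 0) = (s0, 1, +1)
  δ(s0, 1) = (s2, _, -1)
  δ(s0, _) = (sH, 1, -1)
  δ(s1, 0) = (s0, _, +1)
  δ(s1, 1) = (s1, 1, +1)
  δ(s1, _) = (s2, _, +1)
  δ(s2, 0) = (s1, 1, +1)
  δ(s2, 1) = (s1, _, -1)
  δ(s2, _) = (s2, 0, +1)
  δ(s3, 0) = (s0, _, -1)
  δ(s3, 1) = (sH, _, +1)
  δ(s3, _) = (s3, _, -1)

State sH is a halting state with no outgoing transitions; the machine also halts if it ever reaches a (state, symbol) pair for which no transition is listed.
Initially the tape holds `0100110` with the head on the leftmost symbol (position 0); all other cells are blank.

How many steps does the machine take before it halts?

s0 | _[0]100110   read 0 → write 1, move +1, go to s0
s0 | _1[1]00110   read 1 → write _, move -1, go to s2
s2 | _[1]_00110   read 1 → write _, move -1, go to s1
s1 | [_]__00110   read _ → write _, move +1, go to s2
s2 | _[_]_00110   read _ → write 0, move +1, go to s2
s2 | _0[_]00110   read _ → write 0, move +1, go to s2
s2 | _00[0]0110   read 0 → write 1, move +1, go to s1
s1 | _001[0]110   read 0 → write _, move +1, go to s0
s0 | _001_[1]10   read 1 → write _, move -1, go to s2
s2 | _001[_]_10   read _ → write 0, move +1, go to s2
s2 | _0010[_]10   read _ → write 0, move +1, go to s2
s2 | _00100[1]0   read 1 → write _, move -1, go to s1
s1 | _0010[0]_0   read 0 → write _, move +1, go to s0
s0 | _0010_[_]0   read _ → write 1, move -1, go to sH
sH | _0010[_]10
M halts after 14 transitions.

14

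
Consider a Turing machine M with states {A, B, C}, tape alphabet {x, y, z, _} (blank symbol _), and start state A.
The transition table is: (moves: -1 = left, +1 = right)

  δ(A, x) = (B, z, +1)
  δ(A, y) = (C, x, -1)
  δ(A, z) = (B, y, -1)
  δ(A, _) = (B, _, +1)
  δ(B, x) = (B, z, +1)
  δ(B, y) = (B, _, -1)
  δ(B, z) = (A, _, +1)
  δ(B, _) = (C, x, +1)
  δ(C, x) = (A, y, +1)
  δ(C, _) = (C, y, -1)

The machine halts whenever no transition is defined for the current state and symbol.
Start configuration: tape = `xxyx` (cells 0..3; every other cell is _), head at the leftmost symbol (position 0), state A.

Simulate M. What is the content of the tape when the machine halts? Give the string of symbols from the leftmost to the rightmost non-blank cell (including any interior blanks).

A | [x]xyx__   read x → write z, move +1, go to B
B | z[x]yx__   read x → write z, move +1, go to B
B | zz[y]x__   read y → write _, move -1, go to B
B | z[z]_x__   read z → write _, move +1, go to A
A | z_[_]x__   read _ → write _, move +1, go to B
B | z__[x]__   read x → write z, move +1, go to B
B | z__z[_]_   read _ → write x, move +1, go to C
C | z__zx[_]   read _ → write y, move -1, go to C
C | z__z[x]y   read x → write y, move +1, go to A
A | z__zy[y]   read y → write x, move -1, go to C
C | z__z[y]x
The non-blank tape span at halt is z__zyx.

z__zyx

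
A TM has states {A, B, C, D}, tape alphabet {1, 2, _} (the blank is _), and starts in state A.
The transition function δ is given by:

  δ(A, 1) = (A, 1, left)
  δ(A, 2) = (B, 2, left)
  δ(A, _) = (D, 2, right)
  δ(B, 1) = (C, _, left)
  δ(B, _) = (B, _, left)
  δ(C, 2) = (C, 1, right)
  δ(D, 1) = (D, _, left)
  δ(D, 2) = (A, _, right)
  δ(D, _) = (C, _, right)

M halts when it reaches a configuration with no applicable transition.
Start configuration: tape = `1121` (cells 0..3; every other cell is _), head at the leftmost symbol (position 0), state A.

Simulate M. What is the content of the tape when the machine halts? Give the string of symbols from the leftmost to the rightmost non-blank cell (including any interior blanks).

state=A head=0 tape=_[1]121__   (A,1)→(A,1,left)
state=A head=-1 tape=[_]1121__   (A,_)→(D,2,right)
state=D head=0 tape=2[1]121__   (D,1)→(D,_,left)
state=D head=-1 tape=[2]_121__   (D,2)→(A,_,right)
state=A head=0 tape=_[_]121__   (A,_)→(D,2,right)
state=D head=1 tape=_2[1]21__   (D,1)→(D,_,left)
state=D head=0 tape=_[2]_21__   (D,2)→(A,_,right)
state=A head=1 tape=__[_]21__   (A,_)→(D,2,right)
state=D head=2 tape=__2[2]1__   (D,2)→(A,_,right)
state=A head=3 tape=__2_[1]__   (A,1)→(A,1,left)
state=A head=2 tape=__2[_]1__   (A,_)→(D,2,right)
state=D head=3 tape=__22[1]__   (D,1)→(D,_,left)
state=D head=2 tape=__2[2]___   (D,2)→(A,_,right)
state=A head=3 tape=__2_[_]__   (A,_)→(D,2,right)
state=D head=4 tape=__2_2[_]_   (D,_)→(C,_,right)
state=C head=5 tape=__2_2_[_]
The non-blank tape span at halt is 2_2.

2_2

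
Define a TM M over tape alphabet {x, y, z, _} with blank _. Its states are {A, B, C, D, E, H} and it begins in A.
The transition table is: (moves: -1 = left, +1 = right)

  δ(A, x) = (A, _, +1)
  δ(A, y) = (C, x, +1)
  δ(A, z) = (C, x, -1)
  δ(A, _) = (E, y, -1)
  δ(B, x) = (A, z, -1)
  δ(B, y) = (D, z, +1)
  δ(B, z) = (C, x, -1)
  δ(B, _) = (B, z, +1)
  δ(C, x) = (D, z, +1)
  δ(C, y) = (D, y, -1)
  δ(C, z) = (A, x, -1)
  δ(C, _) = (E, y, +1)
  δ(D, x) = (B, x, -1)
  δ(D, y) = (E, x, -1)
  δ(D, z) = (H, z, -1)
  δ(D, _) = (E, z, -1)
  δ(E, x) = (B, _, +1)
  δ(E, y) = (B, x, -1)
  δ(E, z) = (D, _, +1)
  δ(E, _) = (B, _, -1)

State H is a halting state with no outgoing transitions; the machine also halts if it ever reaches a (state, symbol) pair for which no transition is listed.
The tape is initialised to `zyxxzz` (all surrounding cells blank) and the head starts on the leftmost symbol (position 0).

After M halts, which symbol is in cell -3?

A | ____[z]yxxzz   read z → write x, move -1, go to C
C | ___[_]xyxxzz   read _ → write y, move +1, go to E
E | ___y[x]yxxzz   read x → write _, move +1, go to B
B | ___y_[y]xxzz   read y → write z, move +1, go to D
D | ___y_z[x]xzz   read x → write x, move -1, go to B
B | ___y_[z]xxzz   read z → write x, move -1, go to C
C | ___y[_]xxxzz   read _ → write y, move +1, go to E
E | ___yy[x]xxzz   read x → write _, move +1, go to B
B | ___yy_[x]xzz   read x → write z, move -1, go to A
A | ___yy[_]zxzz   read _ → write y, move -1, go to E
E | ___y[y]yzxzz   read y → write x, move -1, go to B
B | ___[y]xyzxzz   read y → write z, move +1, go to D
D | ___z[x]yzxzz   read x → write x, move -1, go to B
B | ___[z]xyzxzz   read z → write x, move -1, go to C
C | __[_]xxyzxzz   read _ → write y, move +1, go to E
E | __y[x]xyzxzz   read x → write _, move +1, go to B
B | __y_[x]yzxzz   read x → write z, move -1, go to A
A | __y[_]zyzxzz   read _ → write y, move -1, go to E
E | __[y]yzyzxzz   read y → write x, move -1, go to B
B | _[_]xyzyzxzz   read _ → write z, move +1, go to B
B | _z[x]yzyzxzz   read x → write z, move -1, go to A
A | _[z]zyzyzxzz   read z → write x, move -1, go to C
C | [_]xzyzyzxzz   read _ → write y, move +1, go to E
E | y[x]zyzyzxzz   read x → write _, move +1, go to B
B | y_[z]yzyzxzz   read z → write x, move -1, go to C
C | y[_]xyzyzxzz   read _ → write y, move +1, go to E
E | yy[x]yzyzxzz   read x → write _, move +1, go to B
B | yy_[y]zyzxzz   read y → write z, move +1, go to D
D | yy_z[z]yzxzz   read z → write z, move -1, go to H
H | yy_[z]zyzxzz
Cell -3 holds y when M halts.

y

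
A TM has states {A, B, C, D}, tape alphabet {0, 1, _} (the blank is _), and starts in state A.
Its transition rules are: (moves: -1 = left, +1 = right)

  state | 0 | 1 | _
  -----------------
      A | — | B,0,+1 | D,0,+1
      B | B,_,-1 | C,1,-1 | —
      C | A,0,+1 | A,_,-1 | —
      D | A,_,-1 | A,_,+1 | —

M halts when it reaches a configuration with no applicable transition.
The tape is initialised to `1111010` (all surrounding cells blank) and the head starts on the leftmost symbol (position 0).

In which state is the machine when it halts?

A | _[1]111010   read 1 → write 0, move +1, go to B
B | _0[1]11010   read 1 → write 1, move -1, go to C
C | _[0]111010   read 0 → write 0, move +1, go to A
A | _0[1]11010   read 1 → write 0, move +1, go to B
B | _00[1]1010   read 1 → write 1, move -1, go to C
C | _0[0]11010   read 0 → write 0, move +1, go to A
A | _00[1]1010   read 1 → write 0, move +1, go to B
B | _000[1]010   read 1 → write 1, move -1, go to C
C | _00[0]1010   read 0 → write 0, move +1, go to A
A | _000[1]010   read 1 → write 0, move +1, go to B
B | _0000[0]10   read 0 → write _, move -1, go to B
B | _000[0]_10   read 0 → write _, move -1, go to B
B | _00[0]__10   read 0 → write _, move -1, go to B
B | _0[0]___10   read 0 → write _, move -1, go to B
B | _[0]____10   read 0 → write _, move -1, go to B
B | [_]_____10
No transition is defined for (B, _); M halts in state B.

B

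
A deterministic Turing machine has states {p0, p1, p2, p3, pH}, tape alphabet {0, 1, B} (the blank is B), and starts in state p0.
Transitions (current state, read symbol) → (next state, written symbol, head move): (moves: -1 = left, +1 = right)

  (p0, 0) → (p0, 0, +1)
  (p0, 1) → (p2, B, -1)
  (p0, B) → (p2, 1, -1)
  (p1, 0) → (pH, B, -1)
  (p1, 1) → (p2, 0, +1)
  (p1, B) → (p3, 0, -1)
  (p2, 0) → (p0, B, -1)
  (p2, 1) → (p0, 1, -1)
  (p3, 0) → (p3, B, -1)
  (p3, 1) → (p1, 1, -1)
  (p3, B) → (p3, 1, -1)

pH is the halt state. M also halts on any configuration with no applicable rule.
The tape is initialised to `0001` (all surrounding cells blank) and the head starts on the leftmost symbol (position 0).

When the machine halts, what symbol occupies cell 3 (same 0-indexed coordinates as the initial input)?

B

state=p0 head=0 tape=BB[0]001   (p0,0)→(p0,0,+1)
state=p0 head=1 tape=BB0[0]01   (p0,0)→(p0,0,+1)
state=p0 head=2 tape=BB00[0]1   (p0,0)→(p0,0,+1)
state=p0 head=3 tape=BB000[1]   (p0,1)→(p2,B,-1)
state=p2 head=2 tape=BB00[0]B   (p2,0)→(p0,B,-1)
state=p0 head=1 tape=BB0[0]BB   (p0,0)→(p0,0,+1)
state=p0 head=2 tape=BB00[B]B   (p0,B)→(p2,1,-1)
state=p2 head=1 tape=BB0[0]1B   (p2,0)→(p0,B,-1)
state=p0 head=0 tape=BB[0]B1B   (p0,0)→(p0,0,+1)
state=p0 head=1 tape=BB0[B]1B   (p0,B)→(p2,1,-1)
state=p2 head=0 tape=BB[0]11B   (p2,0)→(p0,B,-1)
state=p0 head=-1 tape=B[B]B11B   (p0,B)→(p2,1,-1)
state=p2 head=-2 tape=[B]1B11B
Cell 3 holds B when M halts.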